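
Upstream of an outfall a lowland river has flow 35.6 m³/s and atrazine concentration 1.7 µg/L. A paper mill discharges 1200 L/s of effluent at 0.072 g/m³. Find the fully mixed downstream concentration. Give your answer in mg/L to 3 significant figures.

1200 L/s = 1.2 m³/s.
1.7 µg/L = 0.0017 mg/L.
Flow-weighted mixing gives C = (1.2·0.072 + 35.6·0.0017) / (1.2 + 35.6) = 0.1469/36.8 = 0.003992 mg/L.

0.00399 mg/L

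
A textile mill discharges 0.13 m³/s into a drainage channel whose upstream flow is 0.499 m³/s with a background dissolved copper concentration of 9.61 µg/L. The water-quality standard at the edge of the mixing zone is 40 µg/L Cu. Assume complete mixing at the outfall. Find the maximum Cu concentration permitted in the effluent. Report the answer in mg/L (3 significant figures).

9.61 µg/L = 0.00961 mg/L.
40 µg/L = 0.04 mg/L.
Mass balance: 0.04·0.629 = 0.13·Cₑ + 0.499·0.00961.
Cₑ = (0.02516 − 0.004795) / 0.13 = 0.1567 mg/L.

0.157 mg/L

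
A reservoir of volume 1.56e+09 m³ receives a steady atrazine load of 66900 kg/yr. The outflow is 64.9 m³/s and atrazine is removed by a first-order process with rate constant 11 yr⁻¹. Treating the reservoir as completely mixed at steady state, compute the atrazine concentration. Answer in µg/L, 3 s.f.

Outflow Q = 64.9 m³/s × 3.156e+07 s/yr = 2.048e+09 m³/yr.
Steady-state CSTR mass balance: W = Q·C + k·V·C, so C = W/(Q + kV).
Q + kV = 2.048e+09 + 11·1.56e+09 = 1.921e+10 m³/yr.
C = 66900/1.921e+10 = 3.483e-06 kg/m³ = 0.003483 mg/L = 3.483 µg/L.

3.48 µg/L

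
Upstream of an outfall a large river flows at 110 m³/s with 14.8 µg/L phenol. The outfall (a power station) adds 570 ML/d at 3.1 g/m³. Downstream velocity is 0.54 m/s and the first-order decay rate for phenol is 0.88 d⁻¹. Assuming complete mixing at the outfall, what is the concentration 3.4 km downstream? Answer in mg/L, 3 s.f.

0.178 mg/L

570 ML/d = 6.597 m³/s.
14.8 µg/L = 0.0148 mg/L.
After complete mixing, C₀ = (6.597·3.1 + 110·0.0148) / 116.6 = 0.1894 mg/L.
Travel time t = 3400 m / 0.54 m/s = 6296 s = 0.07287 d.
C = 0.1894·exp(−0.88·0.07287) = 0.1894·0.9379 = 0.1776 mg/L.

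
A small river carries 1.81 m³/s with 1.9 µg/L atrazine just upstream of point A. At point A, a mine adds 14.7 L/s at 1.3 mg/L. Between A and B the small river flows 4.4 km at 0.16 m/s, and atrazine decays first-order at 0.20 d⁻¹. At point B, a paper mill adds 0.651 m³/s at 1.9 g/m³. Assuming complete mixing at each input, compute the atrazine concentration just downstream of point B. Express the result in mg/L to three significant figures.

1.9 µg/L = 0.0019 mg/L.
14.7 L/s = 0.0147 m³/s.
After input A: C = (1.81·0.0019 + 0.0147·1.3) / 1.825 = 0.01236 mg/L.
Over the 4.4 km reach to input B (t = 2.75e+04 s = 0.3183 d), decay gives C = 0.01236·exp(−0.20·0.3183) = 0.0116 mg/L.
After input B: C = (1.825·0.0116 + 0.651·1.9) / 2.476 = 0.5082 mg/L.

0.508 mg/L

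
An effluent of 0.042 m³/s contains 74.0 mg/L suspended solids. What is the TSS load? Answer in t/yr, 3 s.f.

98.1 t/yr

Mass flux = Q·C = 0.042 m³/s × 74 g/m³ = 3.108 g/s.
= 3.108 g/s × 31.56 = 98.08 t/yr.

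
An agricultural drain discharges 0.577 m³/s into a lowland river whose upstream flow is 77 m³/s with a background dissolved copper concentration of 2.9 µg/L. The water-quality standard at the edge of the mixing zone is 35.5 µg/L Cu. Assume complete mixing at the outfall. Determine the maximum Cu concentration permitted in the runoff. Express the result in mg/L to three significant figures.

2.9 µg/L = 0.0029 mg/L.
35.5 µg/L = 0.0355 mg/L.
Mass balance: 0.0355·77.58 = 0.577·Cₑ + 77·0.0029.
Cₑ = (2.754 − 0.2233) / 0.577 = 4.386 mg/L.

4.39 mg/L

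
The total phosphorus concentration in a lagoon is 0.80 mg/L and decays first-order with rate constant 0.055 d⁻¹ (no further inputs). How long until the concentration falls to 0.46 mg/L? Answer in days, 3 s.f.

t = ln(C₀/C)/k = ln(0.80/0.46)/0.055 = 0.5534/0.055 = 10.06 d.

10.1 d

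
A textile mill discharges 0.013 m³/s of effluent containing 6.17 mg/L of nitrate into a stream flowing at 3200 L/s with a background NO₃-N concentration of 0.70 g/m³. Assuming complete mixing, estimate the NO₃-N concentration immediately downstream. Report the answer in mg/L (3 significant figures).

3200 L/s = 3.2 m³/s.
By mass balance at complete mixing, C = (0.013·6.17 + 3.2·0.7) / (0.013 + 3.2) = 2.32/3.213 = 0.7221 mg/L.

0.722 mg/L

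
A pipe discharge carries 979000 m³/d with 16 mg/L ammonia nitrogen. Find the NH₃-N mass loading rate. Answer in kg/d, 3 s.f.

979000 m³/d = 11.33 m³/s.
Mass flux = Q·C = 11.33 m³/s × 16 g/m³ = 181.3 g/s.
= 181.3 g/s × 86.4 = 1.566e+04 kg/d.

15700 kg/d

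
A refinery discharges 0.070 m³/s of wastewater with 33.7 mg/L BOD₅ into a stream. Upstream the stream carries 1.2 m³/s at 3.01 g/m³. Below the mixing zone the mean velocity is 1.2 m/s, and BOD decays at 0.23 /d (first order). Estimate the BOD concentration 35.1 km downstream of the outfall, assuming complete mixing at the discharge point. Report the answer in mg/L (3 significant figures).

After complete mixing, C₀ = (0.07·33.7 + 1.2·3.01) / 1.27 = 4.702 mg/L.
Travel time t = 3.51e+04 m / 1.2 m/s = 2.925e+04 s = 0.3385 d.
C = 4.702·exp(−0.23·0.3385) = 4.702·0.9251 = 4.349 mg/L.

4.35 mg/L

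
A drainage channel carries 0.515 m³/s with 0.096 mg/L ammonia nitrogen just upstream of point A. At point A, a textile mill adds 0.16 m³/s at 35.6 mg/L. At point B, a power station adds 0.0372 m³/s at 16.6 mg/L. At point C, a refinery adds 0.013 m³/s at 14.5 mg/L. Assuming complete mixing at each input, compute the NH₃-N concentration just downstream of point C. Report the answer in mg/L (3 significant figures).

9.03 mg/L

After input A: C = (0.515·0.096 + 0.16·35.6) / 0.675 = 8.512 mg/L.
After input B: C = (0.675·8.512 + 0.0372·16.6) / 0.7122 = 8.934 mg/L.
After input C: C = (0.7122·8.934 + 0.013·14.5) / 0.7252 = 9.034 mg/L.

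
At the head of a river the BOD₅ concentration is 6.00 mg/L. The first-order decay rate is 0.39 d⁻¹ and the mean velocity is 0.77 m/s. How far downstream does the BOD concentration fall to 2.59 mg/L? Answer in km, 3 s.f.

From C = C₀·e^(−kt), t = ln(C₀/C)/k = ln(6.00/2.59)/0.39 = 0.8401/0.39 = 2.154 d.
Distance = v·t = 0.77 m/s × 1.861e+05 s = 1.433e+05 m = 143.3 km.

143 km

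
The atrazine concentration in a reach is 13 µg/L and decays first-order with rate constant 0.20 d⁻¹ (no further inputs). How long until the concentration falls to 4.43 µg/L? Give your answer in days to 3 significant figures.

5.38 d

t = ln(C₀/C)/k = ln(13/4.43)/0.20 = 1.077/0.20 = 5.383 d.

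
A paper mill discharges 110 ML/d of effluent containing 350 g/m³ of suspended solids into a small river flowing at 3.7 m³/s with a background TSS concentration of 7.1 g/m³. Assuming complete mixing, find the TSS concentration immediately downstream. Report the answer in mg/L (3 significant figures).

110 ML/d = 1.273 m³/s.
By mass balance at complete mixing, C = (1.273·350 + 3.7·7.1) / (1.273 + 3.7) = 471.9/4.973 = 94.88 mg/L.

94.9 mg/L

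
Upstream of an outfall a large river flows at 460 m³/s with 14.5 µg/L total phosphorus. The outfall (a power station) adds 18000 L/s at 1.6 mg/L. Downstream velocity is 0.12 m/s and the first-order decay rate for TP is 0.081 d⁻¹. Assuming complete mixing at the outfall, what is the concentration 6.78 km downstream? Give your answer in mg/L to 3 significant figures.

0.0704 mg/L

18000 L/s = 18 m³/s.
14.5 µg/L = 0.0145 mg/L.
After complete mixing, C₀ = (18·1.6 + 460·0.0145) / 478 = 0.07421 mg/L.
Travel time t = 6780 m / 0.12 m/s = 5.65e+04 s = 0.6539 d.
C = 0.07421·exp(−0.081·0.6539) = 0.07421·0.9484 = 0.07038 mg/L.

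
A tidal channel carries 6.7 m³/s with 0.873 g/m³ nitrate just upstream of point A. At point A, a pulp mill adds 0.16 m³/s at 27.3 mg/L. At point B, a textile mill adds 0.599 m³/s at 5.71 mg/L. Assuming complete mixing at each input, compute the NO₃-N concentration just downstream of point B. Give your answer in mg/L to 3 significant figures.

After input A: C = (6.7·0.873 + 0.16·27.3) / 6.86 = 1.489 mg/L.
After input B: C = (6.86·1.489 + 0.599·5.71) / 7.459 = 1.828 mg/L.

1.83 mg/L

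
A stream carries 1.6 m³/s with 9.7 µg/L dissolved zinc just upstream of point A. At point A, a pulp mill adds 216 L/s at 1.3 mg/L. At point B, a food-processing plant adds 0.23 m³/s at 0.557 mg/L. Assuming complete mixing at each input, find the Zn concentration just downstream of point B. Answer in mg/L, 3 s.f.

9.7 µg/L = 0.0097 mg/L.
216 L/s = 0.216 m³/s.
After input A: C = (1.6·0.0097 + 0.216·1.3) / 1.816 = 0.1632 mg/L.
After input B: C = (1.816·0.1632 + 0.23·0.557) / 2.046 = 0.2074 mg/L.

0.207 mg/L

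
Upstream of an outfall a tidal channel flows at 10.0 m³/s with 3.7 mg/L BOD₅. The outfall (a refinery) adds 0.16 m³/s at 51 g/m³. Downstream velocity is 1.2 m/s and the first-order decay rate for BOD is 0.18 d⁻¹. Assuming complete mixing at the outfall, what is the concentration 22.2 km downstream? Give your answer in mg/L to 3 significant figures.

After complete mixing, C₀ = (0.16·51 + 10·3.7) / 10.16 = 4.445 mg/L.
Travel time t = 2.22e+04 m / 1.2 m/s = 1.85e+04 s = 0.2141 d.
C = 4.445·exp(−0.18·0.2141) = 4.445·0.9622 = 4.277 mg/L.

4.28 mg/L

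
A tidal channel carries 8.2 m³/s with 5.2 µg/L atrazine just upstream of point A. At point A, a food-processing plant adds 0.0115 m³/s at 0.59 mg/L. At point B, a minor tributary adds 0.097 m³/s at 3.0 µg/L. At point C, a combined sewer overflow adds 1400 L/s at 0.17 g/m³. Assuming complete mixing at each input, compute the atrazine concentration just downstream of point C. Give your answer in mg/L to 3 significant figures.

5.2 µg/L = 0.0052 mg/L.
After input A: C = (8.2·0.0052 + 0.0115·0.59) / 8.211 = 0.006019 mg/L.
3.0 µg/L = 0.003 mg/L.
After input B: C = (8.211·0.006019 + 0.097·0.003) / 8.308 = 0.005984 mg/L.
1400 L/s = 1.4 m³/s.
After input C: C = (8.308·0.005984 + 1.4·0.17) / 9.708 = 0.02964 mg/L.

0.0296 mg/L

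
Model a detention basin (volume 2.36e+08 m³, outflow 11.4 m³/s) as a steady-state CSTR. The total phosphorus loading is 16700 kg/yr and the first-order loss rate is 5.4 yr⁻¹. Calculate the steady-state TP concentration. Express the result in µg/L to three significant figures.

Outflow Q = 11.4 m³/s × 3.156e+07 s/yr = 3.598e+08 m³/yr.
Steady-state CSTR mass balance: W = Q·C + k·V·C, so C = W/(Q + kV).
Q + kV = 3.598e+08 + 5.4·2.36e+08 = 1.634e+09 m³/yr.
C = 16700/1.634e+09 = 1.022e-05 kg/m³ = 0.01022 mg/L = 10.22 µg/L.

10.2 µg/L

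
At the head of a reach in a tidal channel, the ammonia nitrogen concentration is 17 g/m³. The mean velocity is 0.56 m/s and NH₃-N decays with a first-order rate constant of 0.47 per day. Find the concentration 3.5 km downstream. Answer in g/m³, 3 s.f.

Travel time t = 3.5 km / 0.56 m/s = 3500/0.56 = 6250 s = 0.07234 d.
First-order decay: C = 17·exp(−0.47·0.07234) = 17·0.9666 = 16.43 g/m³.

16.4 g/m³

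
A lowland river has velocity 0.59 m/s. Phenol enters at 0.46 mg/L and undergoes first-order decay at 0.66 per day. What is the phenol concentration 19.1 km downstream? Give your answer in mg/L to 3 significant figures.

0.359 mg/L

Travel time t = 19.1 km / 0.59 m/s = 1.91e+04/0.59 = 3.237e+04 s = 0.3747 d.
First-order decay: C = 0.46·exp(−0.66·0.3747) = 0.46·0.7809 = 0.3592 mg/L.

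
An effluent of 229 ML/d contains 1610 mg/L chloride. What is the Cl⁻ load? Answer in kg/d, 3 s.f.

229 ML/d = 2.65 m³/s.
Mass flux = Q·C = 2.65 m³/s × 1610 g/m³ = 4267 g/s.
= 4267 g/s × 86.4 = 3.687e+05 kg/d.

369000 kg/d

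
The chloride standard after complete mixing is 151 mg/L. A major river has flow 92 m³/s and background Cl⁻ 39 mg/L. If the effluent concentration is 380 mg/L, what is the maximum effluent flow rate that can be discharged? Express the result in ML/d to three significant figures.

3890 ML/d

Mass balance at complete mixing: C_std·(Q_w + Q_r) = Q_w·C_e + Q_r·C_b.
Rearranging, Q_w = Q_r·(C_std − C_b)/(C_e − C_std) = 92·(151 − 39) / (380 − 151) = 45 m³/s.
= 3888 ML/d.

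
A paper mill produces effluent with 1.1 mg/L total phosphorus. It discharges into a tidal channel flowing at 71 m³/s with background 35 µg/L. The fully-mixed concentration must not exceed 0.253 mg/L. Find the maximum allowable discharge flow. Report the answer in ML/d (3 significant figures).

35 µg/L = 0.035 mg/L.
Mass balance at complete mixing: C_std·(Q_w + Q_r) = Q_w·C_e + Q_r·C_b.
Rearranging, Q_w = Q_r·(C_std − C_b)/(C_e − C_std) = 71·(0.253 − 0.035) / (1.1 − 0.253) = 18.27 m³/s.
= 1579 ML/d.

1580 ML/d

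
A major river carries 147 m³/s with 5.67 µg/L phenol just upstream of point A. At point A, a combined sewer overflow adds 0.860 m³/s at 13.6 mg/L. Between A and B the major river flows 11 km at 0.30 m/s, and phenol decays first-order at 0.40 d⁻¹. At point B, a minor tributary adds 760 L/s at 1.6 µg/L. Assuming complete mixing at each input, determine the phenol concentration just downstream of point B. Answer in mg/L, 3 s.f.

5.67 µg/L = 0.00567 mg/L.
After input A: C = (147·0.00567 + 0.86·13.6) / 147.9 = 0.08474 mg/L.
Over the 11 km reach to input B (t = 3.667e+04 s = 0.4244 d), decay gives C = 0.08474·exp(−0.40·0.4244) = 0.07151 mg/L.
760 L/s = 0.76 m³/s.
1.6 µg/L = 0.0016 mg/L.
After input B: C = (147.9·0.07151 + 0.76·0.0016) / 148.6 = 0.07115 mg/L.

0.0712 mg/L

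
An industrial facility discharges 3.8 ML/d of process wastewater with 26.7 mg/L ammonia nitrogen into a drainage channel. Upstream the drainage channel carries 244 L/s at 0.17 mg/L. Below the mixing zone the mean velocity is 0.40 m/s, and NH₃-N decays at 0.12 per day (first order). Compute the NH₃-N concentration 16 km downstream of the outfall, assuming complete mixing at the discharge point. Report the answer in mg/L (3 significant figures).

3.8 ML/d = 0.04398 m³/s.
244 L/s = 0.244 m³/s.
After complete mixing, C₀ = (0.04398·26.7 + 0.244·0.17) / 0.288 = 4.222 mg/L.
Travel time t = 1.6e+04 m / 0.40 m/s = 4e+04 s = 0.463 d.
C = 4.222·exp(−0.12·0.463) = 4.222·0.946 = 3.994 mg/L.

3.99 mg/L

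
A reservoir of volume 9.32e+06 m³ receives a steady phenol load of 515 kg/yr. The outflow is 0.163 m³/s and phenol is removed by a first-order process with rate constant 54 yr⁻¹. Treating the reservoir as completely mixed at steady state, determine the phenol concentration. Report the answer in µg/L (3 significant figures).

Outflow Q = 0.163 m³/s × 3.156e+07 s/yr = 5.144e+06 m³/yr.
Steady-state CSTR mass balance: W = Q·C + k·V·C, so C = W/(Q + kV).
Q + kV = 5.144e+06 + 54·9.32e+06 = 5.084e+08 m³/yr.
C = 515/5.084e+08 = 1.013e-06 kg/m³ = 0.001013 mg/L = 1.013 µg/L.

1.01 µg/L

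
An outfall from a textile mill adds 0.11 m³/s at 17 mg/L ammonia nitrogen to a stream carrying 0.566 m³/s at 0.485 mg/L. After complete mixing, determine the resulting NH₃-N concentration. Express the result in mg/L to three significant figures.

By mass balance at complete mixing, C = (0.11·17 + 0.566·0.485) / (0.11 + 0.566) = 2.145/0.676 = 3.172 mg/L.

3.17 mg/L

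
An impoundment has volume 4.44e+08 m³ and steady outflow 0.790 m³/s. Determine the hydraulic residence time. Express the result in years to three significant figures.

17.8 yr

Q = 0.790 m³/s × 3.156e+07 s/yr = 2.493e+07 m³/yr.
Hydraulic residence time τ = V/Q = 4.44e+08/2.493e+07 = 17.81 yr.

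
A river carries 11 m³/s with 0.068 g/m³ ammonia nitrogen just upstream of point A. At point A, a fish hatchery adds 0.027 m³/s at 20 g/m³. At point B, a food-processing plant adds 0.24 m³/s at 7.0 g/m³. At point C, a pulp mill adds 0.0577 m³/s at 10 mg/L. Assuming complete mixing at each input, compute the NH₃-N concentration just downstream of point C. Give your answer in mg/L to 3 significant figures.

0.313 mg/L

After input A: C = (11·0.068 + 0.027·20) / 11.03 = 0.1168 mg/L.
After input B: C = (11.03·0.1168 + 0.24·7) / 11.27 = 0.2634 mg/L.
After input C: C = (11.27·0.2634 + 0.0577·10) / 11.32 = 0.313 mg/L.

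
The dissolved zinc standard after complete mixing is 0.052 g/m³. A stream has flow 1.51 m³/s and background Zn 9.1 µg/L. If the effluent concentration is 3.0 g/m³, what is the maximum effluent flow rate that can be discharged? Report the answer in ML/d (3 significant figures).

1.90 ML/d

9.1 µg/L = 0.0091 mg/L.
Mass balance at complete mixing: C_std·(Q_w + Q_r) = Q_w·C_e + Q_r·C_b.
Rearranging, Q_w = Q_r·(C_std − C_b)/(C_e − C_std) = 1.51·(0.052 − 0.0091) / (3 − 0.052) = 0.02197 m³/s.
= 1.899 ML/d.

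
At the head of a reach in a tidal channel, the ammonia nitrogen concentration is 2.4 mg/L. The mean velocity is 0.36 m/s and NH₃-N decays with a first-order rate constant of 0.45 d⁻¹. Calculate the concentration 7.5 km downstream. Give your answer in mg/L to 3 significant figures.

2.15 mg/L

Travel time t = 7.5 km / 0.36 m/s = 7500/0.36 = 2.083e+04 s = 0.2411 d.
First-order decay: C = 2.4·exp(−0.45·0.2411) = 2.4·0.8972 = 2.153 mg/L.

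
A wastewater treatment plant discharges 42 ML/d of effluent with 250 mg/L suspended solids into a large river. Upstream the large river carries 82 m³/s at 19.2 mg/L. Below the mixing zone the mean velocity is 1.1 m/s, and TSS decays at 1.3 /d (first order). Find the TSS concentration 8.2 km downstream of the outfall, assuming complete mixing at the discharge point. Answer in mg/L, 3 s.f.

42 ML/d = 0.4861 m³/s.
After complete mixing, C₀ = (0.4861·250 + 82·19.2) / 82.49 = 20.56 mg/L.
Travel time t = 8200 m / 1.1 m/s = 7455 s = 0.08628 d.
C = 20.56·exp(−1.3·0.08628) = 20.56·0.8939 = 18.38 mg/L.

18.4 mg/L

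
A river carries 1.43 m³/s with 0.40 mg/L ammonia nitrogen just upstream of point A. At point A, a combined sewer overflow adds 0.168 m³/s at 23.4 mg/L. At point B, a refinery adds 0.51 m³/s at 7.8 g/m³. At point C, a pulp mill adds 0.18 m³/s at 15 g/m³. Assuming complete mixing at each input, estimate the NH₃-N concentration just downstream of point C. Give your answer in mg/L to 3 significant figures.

After input A: C = (1.43·0.4 + 0.168·23.4) / 1.598 = 2.818 mg/L.
After input B: C = (1.598·2.818 + 0.51·7.8) / 2.108 = 4.023 mg/L.
After input C: C = (2.108·4.023 + 0.18·15) / 2.288 = 4.887 mg/L.

4.89 mg/L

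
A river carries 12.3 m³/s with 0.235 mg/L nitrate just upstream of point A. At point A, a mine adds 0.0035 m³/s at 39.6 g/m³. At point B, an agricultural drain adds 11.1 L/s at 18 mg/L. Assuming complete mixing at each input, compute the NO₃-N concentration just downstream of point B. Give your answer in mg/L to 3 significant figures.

After input A: C = (12.3·0.235 + 0.0035·39.6) / 12.3 = 0.2462 mg/L.
11.1 L/s = 0.0111 m³/s.
After input B: C = (12.3·0.2462 + 0.0111·18) / 12.31 = 0.2622 mg/L.

0.262 mg/L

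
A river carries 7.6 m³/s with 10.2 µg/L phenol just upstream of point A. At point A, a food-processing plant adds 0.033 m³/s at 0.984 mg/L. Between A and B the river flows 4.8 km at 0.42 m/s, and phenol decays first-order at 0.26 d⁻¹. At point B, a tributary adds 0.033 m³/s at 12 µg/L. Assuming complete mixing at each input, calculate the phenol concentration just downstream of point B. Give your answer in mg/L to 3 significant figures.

0.0139 mg/L

10.2 µg/L = 0.0102 mg/L.
After input A: C = (7.6·0.0102 + 0.033·0.984) / 7.633 = 0.01441 mg/L.
Over the 4.8 km reach to input B (t = 1.143e+04 s = 0.1323 d), decay gives C = 0.01441·exp(−0.26·0.1323) = 0.01392 mg/L.
12 µg/L = 0.012 mg/L.
After input B: C = (7.633·0.01392 + 0.033·0.012) / 7.666 = 0.01391 mg/L.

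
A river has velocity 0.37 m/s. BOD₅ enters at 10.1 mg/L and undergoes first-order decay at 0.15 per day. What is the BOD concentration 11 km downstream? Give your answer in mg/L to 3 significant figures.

9.59 mg/L

Travel time t = 11 km / 0.37 m/s = 1.1e+04/0.37 = 2.973e+04 s = 0.3441 d.
First-order decay: C = 10.1·exp(−0.15·0.3441) = 10.1·0.9497 = 9.592 mg/L.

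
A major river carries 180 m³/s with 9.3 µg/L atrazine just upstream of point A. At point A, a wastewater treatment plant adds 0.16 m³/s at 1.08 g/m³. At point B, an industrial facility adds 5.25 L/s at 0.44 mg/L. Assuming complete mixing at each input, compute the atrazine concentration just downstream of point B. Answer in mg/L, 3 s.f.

9.3 µg/L = 0.0093 mg/L.
After input A: C = (180·0.0093 + 0.16·1.08) / 180.2 = 0.01025 mg/L.
5.25 L/s = 0.00525 m³/s.
After input B: C = (180.2·0.01025 + 0.00525·0.44) / 180.2 = 0.01026 mg/L.

0.0103 mg/L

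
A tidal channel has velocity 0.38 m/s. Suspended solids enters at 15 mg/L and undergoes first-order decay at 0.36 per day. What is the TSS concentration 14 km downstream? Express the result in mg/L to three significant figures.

Travel time t = 14 km / 0.38 m/s = 1.4e+04/0.38 = 3.684e+04 s = 0.4264 d.
First-order decay: C = 15·exp(−0.36·0.4264) = 15·0.8577 = 12.87 mg/L.

12.9 mg/L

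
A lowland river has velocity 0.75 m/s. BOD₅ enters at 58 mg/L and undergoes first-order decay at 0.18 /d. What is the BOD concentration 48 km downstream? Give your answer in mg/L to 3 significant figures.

50.8 mg/L

Travel time t = 48 km / 0.75 m/s = 4.8e+04/0.75 = 6.4e+04 s = 0.7407 d.
First-order decay: C = 58·exp(−0.18·0.7407) = 58·0.8752 = 50.76 mg/L.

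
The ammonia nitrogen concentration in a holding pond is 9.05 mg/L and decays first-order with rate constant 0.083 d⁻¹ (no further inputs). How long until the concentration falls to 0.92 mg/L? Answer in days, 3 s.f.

27.5 d

t = ln(C₀/C)/k = ln(9.05/0.92)/0.083 = 2.286/0.083 = 27.54 d.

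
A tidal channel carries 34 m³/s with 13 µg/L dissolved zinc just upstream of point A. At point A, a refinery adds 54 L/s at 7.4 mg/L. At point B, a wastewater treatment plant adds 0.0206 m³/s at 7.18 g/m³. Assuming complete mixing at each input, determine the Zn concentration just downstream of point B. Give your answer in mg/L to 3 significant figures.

13 µg/L = 0.013 mg/L.
54 L/s = 0.054 m³/s.
After input A: C = (34·0.013 + 0.054·7.4) / 34.05 = 0.02471 mg/L.
After input B: C = (34.05·0.02471 + 0.0206·7.18) / 34.07 = 0.02904 mg/L.

0.0290 mg/L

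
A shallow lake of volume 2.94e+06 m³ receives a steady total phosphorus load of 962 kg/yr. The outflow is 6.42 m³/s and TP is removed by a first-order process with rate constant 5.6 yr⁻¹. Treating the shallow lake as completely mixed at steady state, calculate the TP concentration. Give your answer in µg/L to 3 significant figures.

Outflow Q = 6.42 m³/s × 3.156e+07 s/yr = 2.026e+08 m³/yr.
Steady-state CSTR mass balance: W = Q·C + k·V·C, so C = W/(Q + kV).
Q + kV = 2.026e+08 + 5.6·2.94e+06 = 2.191e+08 m³/yr.
C = 962/2.191e+08 = 4.391e-06 kg/m³ = 0.004391 mg/L = 4.391 µg/L.

4.39 µg/L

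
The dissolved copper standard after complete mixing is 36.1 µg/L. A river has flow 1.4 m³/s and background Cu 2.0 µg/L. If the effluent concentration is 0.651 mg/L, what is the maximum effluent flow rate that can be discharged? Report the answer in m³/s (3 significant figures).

0.0776 m³/s

2.0 µg/L = 0.002 mg/L.
36.1 µg/L = 0.0361 mg/L.
Mass balance at complete mixing: C_std·(Q_w + Q_r) = Q_w·C_e + Q_r·C_b.
Rearranging, Q_w = Q_r·(C_std − C_b)/(C_e − C_std) = 1.4·(0.0361 − 0.002) / (0.651 − 0.0361) = 0.07764 m³/s.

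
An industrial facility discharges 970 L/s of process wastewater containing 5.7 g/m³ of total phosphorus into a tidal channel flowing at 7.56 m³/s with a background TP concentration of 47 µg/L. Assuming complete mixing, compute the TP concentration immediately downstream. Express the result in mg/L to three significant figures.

0.690 mg/L

970 L/s = 0.97 m³/s.
47 µg/L = 0.047 mg/L.
Flow-weighted mixing gives C = (0.97·5.7 + 7.56·0.047) / (0.97 + 7.56) = 5.884/8.53 = 0.6898 mg/L.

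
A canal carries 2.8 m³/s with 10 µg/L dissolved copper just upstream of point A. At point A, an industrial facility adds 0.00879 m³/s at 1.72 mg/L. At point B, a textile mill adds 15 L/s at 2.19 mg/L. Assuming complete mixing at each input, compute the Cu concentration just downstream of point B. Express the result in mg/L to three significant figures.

10 µg/L = 0.01 mg/L.
After input A: C = (2.8·0.01 + 0.00879·1.72) / 2.809 = 0.01535 mg/L.
15 L/s = 0.015 m³/s.
After input B: C = (2.809·0.01535 + 0.015·2.19) / 2.824 = 0.0269 mg/L.

0.0269 mg/L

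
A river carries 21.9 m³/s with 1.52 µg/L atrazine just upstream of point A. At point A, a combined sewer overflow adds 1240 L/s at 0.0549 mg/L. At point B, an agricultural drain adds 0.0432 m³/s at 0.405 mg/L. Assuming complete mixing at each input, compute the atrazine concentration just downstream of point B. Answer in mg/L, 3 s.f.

0.00513 mg/L

1.52 µg/L = 0.00152 mg/L.
1240 L/s = 1.24 m³/s.
After input A: C = (21.9·0.00152 + 1.24·0.0549) / 23.14 = 0.00438 mg/L.
After input B: C = (23.14·0.00438 + 0.0432·0.405) / 23.18 = 0.005127 mg/L.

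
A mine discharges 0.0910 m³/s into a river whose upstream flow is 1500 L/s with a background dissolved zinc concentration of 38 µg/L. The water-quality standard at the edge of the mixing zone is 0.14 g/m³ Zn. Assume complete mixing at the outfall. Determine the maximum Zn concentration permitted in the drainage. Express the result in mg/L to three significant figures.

1.82 mg/L

1500 L/s = 1.5 m³/s.
38 µg/L = 0.038 mg/L.
Mass balance: 0.14·1.591 = 0.091·Cₑ + 1.5·0.038.
Cₑ = (0.2227 − 0.057) / 0.091 = 1.821 mg/L.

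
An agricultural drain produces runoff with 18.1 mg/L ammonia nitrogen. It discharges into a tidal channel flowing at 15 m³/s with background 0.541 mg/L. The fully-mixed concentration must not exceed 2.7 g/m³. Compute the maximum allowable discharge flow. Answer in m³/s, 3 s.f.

2.10 m³/s

Mass balance at complete mixing: C_std·(Q_w + Q_r) = Q_w·C_e + Q_r·C_b.
Rearranging, Q_w = Q_r·(C_std − C_b)/(C_e − C_std) = 15·(2.7 − 0.541) / (18.1 − 2.7) = 2.103 m³/s.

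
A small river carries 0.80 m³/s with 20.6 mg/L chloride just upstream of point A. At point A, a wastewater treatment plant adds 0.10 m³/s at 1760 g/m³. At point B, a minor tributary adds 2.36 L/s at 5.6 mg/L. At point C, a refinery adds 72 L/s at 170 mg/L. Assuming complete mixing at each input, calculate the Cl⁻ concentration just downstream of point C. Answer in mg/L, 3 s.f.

210 mg/L

After input A: C = (0.8·20.6 + 0.1·1760) / 0.9 = 213.9 mg/L.
2.36 L/s = 0.00236 m³/s.
After input B: C = (0.9·213.9 + 0.00236·5.6) / 0.9024 = 213.3 mg/L.
72 L/s = 0.072 m³/s.
After input C: C = (0.9024·213.3 + 0.072·170) / 0.9744 = 210.1 mg/L.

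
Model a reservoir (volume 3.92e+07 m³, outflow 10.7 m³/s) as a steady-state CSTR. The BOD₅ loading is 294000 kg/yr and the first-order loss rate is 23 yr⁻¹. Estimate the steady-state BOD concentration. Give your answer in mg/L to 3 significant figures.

0.237 mg/L

Outflow Q = 10.7 m³/s × 3.156e+07 s/yr = 3.377e+08 m³/yr.
Steady-state CSTR mass balance: W = Q·C + k·V·C, so C = W/(Q + kV).
Q + kV = 3.377e+08 + 23·3.92e+07 = 1.239e+09 m³/yr.
C = 294000/1.239e+09 = 0.0002372 kg/m³ = 0.2372 mg/L.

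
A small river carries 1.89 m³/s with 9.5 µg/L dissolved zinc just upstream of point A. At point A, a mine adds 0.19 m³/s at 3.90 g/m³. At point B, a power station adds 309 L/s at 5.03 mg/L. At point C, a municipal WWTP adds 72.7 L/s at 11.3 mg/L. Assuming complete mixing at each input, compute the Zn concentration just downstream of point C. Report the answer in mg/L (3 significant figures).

1.27 mg/L

9.5 µg/L = 0.0095 mg/L.
After input A: C = (1.89·0.0095 + 0.19·3.9) / 2.08 = 0.3649 mg/L.
309 L/s = 0.309 m³/s.
After input B: C = (2.08·0.3649 + 0.309·5.03) / 2.389 = 0.9683 mg/L.
72.7 L/s = 0.0727 m³/s.
After input C: C = (2.389·0.9683 + 0.0727·11.3) / 2.462 = 1.273 mg/L.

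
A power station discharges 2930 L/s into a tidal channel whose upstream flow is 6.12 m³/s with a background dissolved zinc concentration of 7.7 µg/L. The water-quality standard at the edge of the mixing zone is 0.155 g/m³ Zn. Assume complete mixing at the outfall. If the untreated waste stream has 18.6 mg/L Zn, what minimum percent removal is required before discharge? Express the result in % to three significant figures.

97.5 %

2930 L/s = 2.93 m³/s.
7.7 µg/L = 0.0077 mg/L.
Mass balance: 0.155·9.05 = 2.93·Cₑ + 6.12·0.0077.
Cₑ = (1.403 − 0.04712) / 2.93 = 0.4627 mg/L.
Required removal = 1 − 0.4627/18.6 = 97.51 %.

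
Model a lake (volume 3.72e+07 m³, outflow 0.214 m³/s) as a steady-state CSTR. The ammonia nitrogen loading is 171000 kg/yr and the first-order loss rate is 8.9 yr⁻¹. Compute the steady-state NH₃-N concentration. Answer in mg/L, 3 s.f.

0.506 mg/L

Outflow Q = 0.214 m³/s × 3.156e+07 s/yr = 6.753e+06 m³/yr.
Steady-state CSTR mass balance: W = Q·C + k·V·C, so C = W/(Q + kV).
Q + kV = 6.753e+06 + 8.9·3.72e+07 = 3.378e+08 m³/yr.
C = 171000/3.378e+08 = 0.0005062 kg/m³ = 0.5062 mg/L.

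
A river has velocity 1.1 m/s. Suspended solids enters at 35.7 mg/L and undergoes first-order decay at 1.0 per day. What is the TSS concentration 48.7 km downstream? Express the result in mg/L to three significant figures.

Travel time t = 48.7 km / 1.1 m/s = 4.87e+04/1.1 = 4.427e+04 s = 0.5124 d.
First-order decay: C = 35.7·exp(−1.0·0.5124) = 35.7·0.599 = 21.39 mg/L.

21.4 mg/L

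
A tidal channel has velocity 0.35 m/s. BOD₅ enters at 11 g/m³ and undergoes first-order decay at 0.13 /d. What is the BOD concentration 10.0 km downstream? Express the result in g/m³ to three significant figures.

Travel time t = 10.0 km / 0.35 m/s = 1e+04/0.35 = 2.857e+04 s = 0.3307 d.
First-order decay: C = 11·exp(−0.13·0.3307) = 11·0.9579 = 10.54 g/m³.

10.5 g/m³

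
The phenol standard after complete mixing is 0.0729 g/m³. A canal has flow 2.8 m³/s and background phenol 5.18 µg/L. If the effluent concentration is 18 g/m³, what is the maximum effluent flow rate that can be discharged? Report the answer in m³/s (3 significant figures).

5.18 µg/L = 0.00518 mg/L.
Mass balance at complete mixing: C_std·(Q_w + Q_r) = Q_w·C_e + Q_r·C_b.
Rearranging, Q_w = Q_r·(C_std − C_b)/(C_e − C_std) = 2.8·(0.0729 − 0.00518) / (18 − 0.0729) = 0.01058 m³/s.

0.0106 m³/s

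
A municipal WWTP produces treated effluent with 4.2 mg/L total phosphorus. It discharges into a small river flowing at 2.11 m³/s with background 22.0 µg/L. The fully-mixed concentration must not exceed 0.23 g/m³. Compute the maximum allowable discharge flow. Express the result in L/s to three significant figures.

22.0 µg/L = 0.022 mg/L.
Mass balance at complete mixing: C_std·(Q_w + Q_r) = Q_w·C_e + Q_r·C_b.
Rearranging, Q_w = Q_r·(C_std − C_b)/(C_e − C_std) = 2.11·(0.23 − 0.022) / (4.2 − 0.23) = 0.1105 m³/s.
= 110.5 L/s.

111 L/s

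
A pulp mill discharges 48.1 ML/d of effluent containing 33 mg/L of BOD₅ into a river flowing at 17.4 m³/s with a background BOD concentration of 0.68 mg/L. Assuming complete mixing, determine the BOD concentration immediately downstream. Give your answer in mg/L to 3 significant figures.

48.1 ML/d = 0.5567 m³/s.
Conservation of mass across the mixing zone: C = (0.5567·33 + 17.4·0.68) / (0.5567 + 17.4) = 30.2/17.96 = 1.682 mg/L.

1.68 mg/L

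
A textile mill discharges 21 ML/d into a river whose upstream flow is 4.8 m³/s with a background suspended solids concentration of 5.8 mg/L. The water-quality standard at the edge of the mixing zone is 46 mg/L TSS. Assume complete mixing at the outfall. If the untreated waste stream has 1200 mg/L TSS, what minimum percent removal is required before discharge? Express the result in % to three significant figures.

21 ML/d = 0.2431 m³/s.
Mass balance: 46·5.043 = 0.2431·Cₑ + 4.8·5.8.
Cₑ = (232 − 27.84) / 0.2431 = 839.9 mg/L.
Required removal = 1 − 839.9/1200 = 30.01 %.

30.0 %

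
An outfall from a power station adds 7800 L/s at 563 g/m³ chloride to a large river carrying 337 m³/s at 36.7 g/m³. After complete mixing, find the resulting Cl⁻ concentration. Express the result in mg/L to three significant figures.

48.6 mg/L

7800 L/s = 7.8 m³/s.
By mass balance at complete mixing, C = (7.8·563 + 337·36.7) / (7.8 + 337) = 1.676e+04/344.8 = 48.61 mg/L.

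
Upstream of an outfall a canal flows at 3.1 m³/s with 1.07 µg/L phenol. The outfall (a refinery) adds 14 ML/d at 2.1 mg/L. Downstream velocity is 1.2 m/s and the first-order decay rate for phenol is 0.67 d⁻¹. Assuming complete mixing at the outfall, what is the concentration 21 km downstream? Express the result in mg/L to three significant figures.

14 ML/d = 0.162 m³/s.
1.07 µg/L = 0.00107 mg/L.
After complete mixing, C₀ = (0.162·2.1 + 3.1·0.00107) / 3.262 = 0.1053 mg/L.
Travel time t = 2.1e+04 m / 1.2 m/s = 1.75e+04 s = 0.2025 d.
C = 0.1053·exp(−0.67·0.2025) = 0.1053·0.8731 = 0.09196 mg/L.

0.0920 mg/L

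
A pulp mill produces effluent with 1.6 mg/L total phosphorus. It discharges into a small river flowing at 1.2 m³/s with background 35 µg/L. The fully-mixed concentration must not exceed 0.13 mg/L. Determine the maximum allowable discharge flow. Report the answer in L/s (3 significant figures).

35 µg/L = 0.035 mg/L.
Mass balance at complete mixing: C_std·(Q_w + Q_r) = Q_w·C_e + Q_r·C_b.
Rearranging, Q_w = Q_r·(C_std − C_b)/(C_e − C_std) = 1.2·(0.13 − 0.035) / (1.6 − 0.13) = 0.07755 m³/s.
= 77.55 L/s.

77.6 L/s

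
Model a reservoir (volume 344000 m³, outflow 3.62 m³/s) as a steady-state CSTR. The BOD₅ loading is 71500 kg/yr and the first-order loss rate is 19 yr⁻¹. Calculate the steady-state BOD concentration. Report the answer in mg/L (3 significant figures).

Outflow Q = 3.62 m³/s × 3.156e+07 s/yr = 1.142e+08 m³/yr.
Steady-state CSTR mass balance: W = Q·C + k·V·C, so C = W/(Q + kV).
Q + kV = 1.142e+08 + 19·344000 = 1.208e+08 m³/yr.
C = 71500/1.208e+08 = 0.000592 kg/m³ = 0.592 mg/L.

0.592 mg/L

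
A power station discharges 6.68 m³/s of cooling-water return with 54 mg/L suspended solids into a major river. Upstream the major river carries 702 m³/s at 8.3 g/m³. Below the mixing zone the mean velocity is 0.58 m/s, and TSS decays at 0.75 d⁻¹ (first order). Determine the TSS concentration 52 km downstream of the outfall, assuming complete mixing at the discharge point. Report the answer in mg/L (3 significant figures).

4.01 mg/L

After complete mixing, C₀ = (6.68·54 + 702·8.3) / 708.7 = 8.731 mg/L.
Travel time t = 5.2e+04 m / 0.58 m/s = 8.966e+04 s = 1.038 d.
C = 8.731·exp(−0.75·1.038) = 8.731·0.4592 = 4.009 mg/L.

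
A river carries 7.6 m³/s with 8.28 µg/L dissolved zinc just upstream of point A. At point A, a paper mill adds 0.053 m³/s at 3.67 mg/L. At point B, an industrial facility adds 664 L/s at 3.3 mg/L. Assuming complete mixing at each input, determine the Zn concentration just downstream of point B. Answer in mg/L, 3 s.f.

0.294 mg/L

8.28 µg/L = 0.00828 mg/L.
After input A: C = (7.6·0.00828 + 0.053·3.67) / 7.653 = 0.03364 mg/L.
664 L/s = 0.664 m³/s.
After input B: C = (7.653·0.03364 + 0.664·3.3) / 8.317 = 0.2944 mg/L.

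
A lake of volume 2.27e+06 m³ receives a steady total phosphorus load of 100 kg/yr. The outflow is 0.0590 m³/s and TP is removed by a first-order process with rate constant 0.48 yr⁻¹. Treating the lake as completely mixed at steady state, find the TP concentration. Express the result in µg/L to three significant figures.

33.9 µg/L

Outflow Q = 0.0590 m³/s × 3.156e+07 s/yr = 1.862e+06 m³/yr.
Steady-state CSTR mass balance: W = Q·C + k·V·C, so C = W/(Q + kV).
Q + kV = 1.862e+06 + 0.48·2.27e+06 = 2.951e+06 m³/yr.
C = 100/2.951e+06 = 3.388e-05 kg/m³ = 0.03388 mg/L = 33.88 µg/L.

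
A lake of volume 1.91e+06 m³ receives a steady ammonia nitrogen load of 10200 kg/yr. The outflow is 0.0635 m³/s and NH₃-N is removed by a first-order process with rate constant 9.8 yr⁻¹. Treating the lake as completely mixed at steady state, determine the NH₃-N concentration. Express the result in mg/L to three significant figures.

0.492 mg/L

Outflow Q = 0.0635 m³/s × 3.156e+07 s/yr = 2.004e+06 m³/yr.
Steady-state CSTR mass balance: W = Q·C + k·V·C, so C = W/(Q + kV).
Q + kV = 2.004e+06 + 9.8·1.91e+06 = 2.072e+07 m³/yr.
C = 10200/2.072e+07 = 0.0004922 kg/m³ = 0.4922 mg/L.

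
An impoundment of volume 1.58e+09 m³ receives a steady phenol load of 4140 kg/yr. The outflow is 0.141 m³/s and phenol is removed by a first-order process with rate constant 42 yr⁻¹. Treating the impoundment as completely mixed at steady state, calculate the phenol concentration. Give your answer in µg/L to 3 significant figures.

Outflow Q = 0.141 m³/s × 3.156e+07 s/yr = 4.45e+06 m³/yr.
Steady-state CSTR mass balance: W = Q·C + k·V·C, so C = W/(Q + kV).
Q + kV = 4.45e+06 + 42·1.58e+09 = 6.636e+10 m³/yr.
C = 4140/6.636e+10 = 6.238e-08 kg/m³ = 6.238e-05 mg/L = 0.06238 µg/L.

0.0624 µg/L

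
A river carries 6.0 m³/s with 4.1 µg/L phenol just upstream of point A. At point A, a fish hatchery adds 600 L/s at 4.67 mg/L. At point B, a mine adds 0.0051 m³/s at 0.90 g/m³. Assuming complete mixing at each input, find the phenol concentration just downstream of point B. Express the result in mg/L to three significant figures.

0.429 mg/L

4.1 µg/L = 0.0041 mg/L.
600 L/s = 0.6 m³/s.
After input A: C = (6·0.0041 + 0.6·4.67) / 6.6 = 0.4283 mg/L.
After input B: C = (6.6·0.4283 + 0.0051·0.9) / 6.605 = 0.4286 mg/L.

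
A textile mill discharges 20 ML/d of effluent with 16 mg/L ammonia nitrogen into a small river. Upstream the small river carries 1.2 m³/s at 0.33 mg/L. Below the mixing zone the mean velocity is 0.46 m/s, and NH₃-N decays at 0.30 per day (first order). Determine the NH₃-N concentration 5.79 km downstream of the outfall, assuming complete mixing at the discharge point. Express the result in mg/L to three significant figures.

20 ML/d = 0.2315 m³/s.
After complete mixing, C₀ = (0.2315·16 + 1.2·0.33) / 1.431 = 2.864 mg/L.
Travel time t = 5790 m / 0.46 m/s = 1.259e+04 s = 0.1457 d.
C = 2.864·exp(−0.30·0.1457) = 2.864·0.9572 = 2.741 mg/L.

2.74 mg/L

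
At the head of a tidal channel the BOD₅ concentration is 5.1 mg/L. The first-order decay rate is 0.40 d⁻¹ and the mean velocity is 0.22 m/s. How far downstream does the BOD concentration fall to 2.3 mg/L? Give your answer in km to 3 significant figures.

From C = C₀·e^(−kt), t = ln(C₀/C)/k = ln(5.1/2.3)/0.40 = 0.7963/0.40 = 1.991 d.
Distance = v·t = 0.22 m/s × 1.72e+05 s = 3.784e+04 m = 37.84 km.

37.8 km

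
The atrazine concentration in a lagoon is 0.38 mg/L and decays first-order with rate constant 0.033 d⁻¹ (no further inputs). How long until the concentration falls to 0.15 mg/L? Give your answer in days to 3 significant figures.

t = ln(C₀/C)/k = ln(0.38/0.15)/0.033 = 0.9295/0.033 = 28.17 d.

28.2 d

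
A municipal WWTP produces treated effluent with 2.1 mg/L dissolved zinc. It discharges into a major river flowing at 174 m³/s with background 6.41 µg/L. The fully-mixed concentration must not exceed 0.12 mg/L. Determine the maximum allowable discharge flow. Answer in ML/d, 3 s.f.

6.41 µg/L = 0.00641 mg/L.
Mass balance at complete mixing: C_std·(Q_w + Q_r) = Q_w·C_e + Q_r·C_b.
Rearranging, Q_w = Q_r·(C_std − C_b)/(C_e − C_std) = 174·(0.12 − 0.00641) / (2.1 − 0.12) = 9.982 m³/s.
= 862.5 ML/d.

862 ML/d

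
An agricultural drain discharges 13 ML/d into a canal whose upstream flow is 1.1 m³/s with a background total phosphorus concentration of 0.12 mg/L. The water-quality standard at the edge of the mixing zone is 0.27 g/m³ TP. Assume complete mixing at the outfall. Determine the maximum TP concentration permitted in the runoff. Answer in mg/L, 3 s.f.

1.37 mg/L

13 ML/d = 0.1505 m³/s.
Mass balance: 0.27·1.25 = 0.1505·Cₑ + 1.1·0.12.
Cₑ = (0.3376 − 0.132) / 0.1505 = 1.367 mg/L.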